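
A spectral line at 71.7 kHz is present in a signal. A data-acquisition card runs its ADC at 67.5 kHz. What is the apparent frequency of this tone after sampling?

4.2 kHz

71.7 kHz mod fs = 4.2 kHz.
4.2 kHz ≤ fs/2 = 33.75 kHz, appears at 4.2 kHz.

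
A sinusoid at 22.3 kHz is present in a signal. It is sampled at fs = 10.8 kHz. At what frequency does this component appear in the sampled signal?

0.7 kHz

22.3 kHz mod fs = 0.7 kHz.
0.7 kHz ≤ fs/2 = 5.4 kHz, appears at 0.7 kHz.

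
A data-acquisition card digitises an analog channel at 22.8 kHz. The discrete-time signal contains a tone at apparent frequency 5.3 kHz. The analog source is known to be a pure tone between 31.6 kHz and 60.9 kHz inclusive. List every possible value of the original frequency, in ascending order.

Frequencies that alias to 5.3 kHz are k·fs ± 5.3 kHz for integer k ≥ 0.
k=0: 5.3 kHz.
k=1: 17.5 kHz, 28.1 kHz.
k=2: 40.3 kHz, 50.9 kHz.
k=3: 63.1 kHz, 73.7 kHz.
Within [31.6 kHz, 60.9 kHz]: 40.3 kHz, 50.9 kHz.

40.3 kHz, 50.9 kHz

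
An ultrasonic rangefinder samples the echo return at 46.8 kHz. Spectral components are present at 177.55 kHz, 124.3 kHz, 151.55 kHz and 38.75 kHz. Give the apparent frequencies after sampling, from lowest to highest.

8.05 kHz, 9.65 kHz, 11.15 kHz, 16.1 kHz

fs/2 = 23.4 kHz.
177.55 kHz mod fs = 37.15 kHz.
37.15 kHz > fs/2 = 23.4 kHz, folds to fs − 37.15 kHz = 9.65 kHz.
124.3 kHz mod fs = 30.7 kHz.
30.7 kHz > fs/2 = 23.4 kHz, folds to fs − 30.7 kHz = 16.1 kHz.
151.55 kHz mod fs = 11.15 kHz.
11.15 kHz ≤ fs/2 = 23.4 kHz, appears at 11.15 kHz.
38.75 kHz > fs/2 = 23.4 kHz, folds to fs − 38.75 kHz = 8.05 kHz.
Distinct values: {8.05 kHz, 9.65 kHz, 11.15 kHz, 16.1 kHz}.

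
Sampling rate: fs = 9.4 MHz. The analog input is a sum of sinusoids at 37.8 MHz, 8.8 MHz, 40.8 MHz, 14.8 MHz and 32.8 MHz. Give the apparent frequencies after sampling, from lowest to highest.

fs/2 = 4.7 MHz.
37.8 MHz mod fs = 0.2 MHz.
0.2 MHz ≤ fs/2 = 4.7 MHz, appears at 0.2 MHz.
8.8 MHz > fs/2 = 4.7 MHz, folds to fs − 8.8 MHz = 0.6 MHz.
40.8 MHz mod fs = 3.2 MHz.
3.2 MHz ≤ fs/2 = 4.7 MHz, appears at 3.2 MHz.
14.8 MHz mod fs = 5.4 MHz.
5.4 MHz > fs/2 = 4.7 MHz, folds to fs − 5.4 MHz = 4 MHz.
32.8 MHz mod fs = 4.6 MHz.
4.6 MHz ≤ fs/2 = 4.7 MHz, appears at 4.6 MHz.
Distinct values: {0.2 MHz, 0.6 MHz, 3.2 MHz, 4 MHz, 4.6 MHz}.

0.2 MHz, 0.6 MHz, 3.2 MHz, 4 MHz, 4.6 MHz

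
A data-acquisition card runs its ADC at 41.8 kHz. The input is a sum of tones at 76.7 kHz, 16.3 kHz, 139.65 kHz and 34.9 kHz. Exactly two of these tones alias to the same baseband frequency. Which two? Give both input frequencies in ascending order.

34.9 kHz, 76.7 kHz

fs/2 = 20.9 kHz.
76.7 kHz mod fs = 34.9 kHz.
34.9 kHz > fs/2 = 20.9 kHz, folds to fs − 34.9 kHz = 6.9 kHz.
16.3 kHz ≤ fs/2 = 20.9 kHz, passes unchanged.
139.65 kHz mod fs = 14.25 kHz.
14.25 kHz ≤ fs/2 = 20.9 kHz, appears at 14.25 kHz.
34.9 kHz > fs/2 = 20.9 kHz, folds to fs − 34.9 kHz = 6.9 kHz.
34.9 kHz and 76.7 kHz both map to 6.9 kHz.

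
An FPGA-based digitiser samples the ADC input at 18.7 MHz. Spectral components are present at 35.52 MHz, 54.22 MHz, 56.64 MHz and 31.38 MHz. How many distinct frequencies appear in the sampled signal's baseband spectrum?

fs/2 = 9.35 MHz.
35.52 MHz mod fs = 16.82 MHz.
16.82 MHz > fs/2 = 9.35 MHz, folds to fs − 16.82 MHz = 1.88 MHz.
54.22 MHz mod fs = 16.82 MHz.
16.82 MHz > fs/2 = 9.35 MHz, folds to fs − 16.82 MHz = 1.88 MHz.
56.64 MHz mod fs = 0.54 MHz.
0.54 MHz ≤ fs/2 = 9.35 MHz, appears at 0.54 MHz.
31.38 MHz mod fs = 12.68 MHz.
12.68 MHz > fs/2 = 9.35 MHz, folds to fs − 12.68 MHz = 6.02 MHz.
Distinct values: {0.54 MHz, 1.88 MHz, 6.02 MHz} → 3.

3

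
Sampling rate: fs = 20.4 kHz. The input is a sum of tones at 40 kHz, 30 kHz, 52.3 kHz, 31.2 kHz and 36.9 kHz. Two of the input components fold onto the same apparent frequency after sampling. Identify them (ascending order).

30 kHz, 31.2 kHz

fs/2 = 10.2 kHz.
40 kHz mod fs = 19.6 kHz.
19.6 kHz > fs/2 = 10.2 kHz, folds to fs − 19.6 kHz = 0.8 kHz.
30 kHz mod fs = 9.6 kHz.
9.6 kHz ≤ fs/2 = 10.2 kHz, appears at 9.6 kHz.
52.3 kHz mod fs = 11.5 kHz.
11.5 kHz > fs/2 = 10.2 kHz, folds to fs − 11.5 kHz = 8.9 kHz.
31.2 kHz mod fs = 10.8 kHz.
10.8 kHz > fs/2 = 10.2 kHz, folds to fs − 10.8 kHz = 9.6 kHz.
36.9 kHz mod fs = 16.5 kHz.
16.5 kHz > fs/2 = 10.2 kHz, folds to fs − 16.5 kHz = 3.9 kHz.
30 kHz and 31.2 kHz both map to 9.6 kHz.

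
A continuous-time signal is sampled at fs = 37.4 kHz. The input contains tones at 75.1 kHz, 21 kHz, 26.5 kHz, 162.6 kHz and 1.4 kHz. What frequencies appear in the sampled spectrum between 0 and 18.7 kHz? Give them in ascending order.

fs/2 = 18.7 kHz.
75.1 kHz mod fs = 0.3 kHz.
0.3 kHz ≤ fs/2 = 18.7 kHz, appears at 0.3 kHz.
21 kHz > fs/2 = 18.7 kHz, folds to fs − 21 kHz = 16.4 kHz.
26.5 kHz > fs/2 = 18.7 kHz, folds to fs − 26.5 kHz = 10.9 kHz.
162.6 kHz mod fs = 13 kHz.
13 kHz ≤ fs/2 = 18.7 kHz, appears at 13 kHz.
1.4 kHz ≤ fs/2 = 18.7 kHz, passes unchanged.
Distinct values: {0.3 kHz, 1.4 kHz, 10.9 kHz, 13 kHz, 16.4 kHz}.

0.3 kHz, 1.4 kHz, 10.9 kHz, 13 kHz, 16.4 kHz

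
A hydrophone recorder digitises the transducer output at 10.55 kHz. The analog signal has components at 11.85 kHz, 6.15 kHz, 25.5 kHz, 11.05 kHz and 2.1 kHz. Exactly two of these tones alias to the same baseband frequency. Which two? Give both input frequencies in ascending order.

fs/2 = 5.275 kHz.
11.85 kHz mod fs = 1.3 kHz.
1.3 kHz ≤ fs/2 = 5.275 kHz, appears at 1.3 kHz.
6.15 kHz > fs/2 = 5.275 kHz, folds to fs − 6.15 kHz = 4.4 kHz.
25.5 kHz mod fs = 4.4 kHz.
4.4 kHz ≤ fs/2 = 5.275 kHz, appears at 4.4 kHz.
11.05 kHz mod fs = 0.5 kHz.
0.5 kHz ≤ fs/2 = 5.275 kHz, appears at 0.5 kHz.
2.1 kHz ≤ fs/2 = 5.275 kHz, passes unchanged.
6.15 kHz and 25.5 kHz both map to 4.4 kHz.

6.15 kHz, 25.5 kHz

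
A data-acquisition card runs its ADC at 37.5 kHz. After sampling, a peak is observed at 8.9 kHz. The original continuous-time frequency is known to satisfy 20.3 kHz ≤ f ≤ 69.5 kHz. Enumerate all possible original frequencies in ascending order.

28.6 kHz, 46.4 kHz, 66.1 kHz

Frequencies that alias to 8.9 kHz are k·fs ± 8.9 kHz for integer k ≥ 0.
k=0: 8.9 kHz.
k=1: 28.6 kHz, 46.4 kHz.
k=2: 66.1 kHz, 83.9 kHz.
k=3: 103.6 kHz, 121.4 kHz.
Within [20.3 kHz, 69.5 kHz]: 28.6 kHz, 46.4 kHz, 66.1 kHz.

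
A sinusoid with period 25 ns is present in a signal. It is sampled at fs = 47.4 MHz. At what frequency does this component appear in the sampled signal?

7.4 MHz

T = 25 ns → f = 1/T = 40 MHz.
40 MHz > fs/2 = 23.7 MHz, folds to fs − 40 MHz = 7.4 MHz.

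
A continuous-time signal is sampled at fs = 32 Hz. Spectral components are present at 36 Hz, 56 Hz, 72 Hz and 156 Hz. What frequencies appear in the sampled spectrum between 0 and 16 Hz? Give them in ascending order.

4 Hz, 8 Hz

fs/2 = 16 Hz.
36 Hz mod fs = 4 Hz.
4 Hz ≤ fs/2 = 16 Hz, appears at 4 Hz.
56 Hz mod fs = 24 Hz.
24 Hz > fs/2 = 16 Hz, folds to fs − 24 Hz = 8 Hz.
72 Hz mod fs = 8 Hz.
8 Hz ≤ fs/2 = 16 Hz, appears at 8 Hz.
156 Hz mod fs = 28 Hz.
28 Hz > fs/2 = 16 Hz, folds to fs − 28 Hz = 4 Hz.
Distinct values: {4 Hz, 8 Hz}.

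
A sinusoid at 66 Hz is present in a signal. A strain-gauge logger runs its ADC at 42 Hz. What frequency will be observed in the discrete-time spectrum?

18 Hz

66 Hz mod fs = 24 Hz.
24 Hz > fs/2 = 21 Hz, folds to fs − 24 Hz = 18 Hz.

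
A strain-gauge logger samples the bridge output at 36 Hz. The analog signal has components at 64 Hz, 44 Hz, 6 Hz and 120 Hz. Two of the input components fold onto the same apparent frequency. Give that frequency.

8 Hz

fs/2 = 18 Hz.
64 Hz mod fs = 28 Hz.
28 Hz > fs/2 = 18 Hz, folds to fs − 28 Hz = 8 Hz.
44 Hz mod fs = 8 Hz.
8 Hz ≤ fs/2 = 18 Hz, appears at 8 Hz.
6 Hz ≤ fs/2 = 18 Hz, passes unchanged.
120 Hz mod fs = 12 Hz.
12 Hz ≤ fs/2 = 18 Hz, appears at 12 Hz.
44 Hz and 64 Hz both map to 8 Hz.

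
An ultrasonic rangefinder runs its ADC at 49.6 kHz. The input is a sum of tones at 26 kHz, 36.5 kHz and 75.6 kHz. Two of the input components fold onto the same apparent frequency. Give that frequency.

23.6 kHz

fs/2 = 24.8 kHz.
26 kHz > fs/2 = 24.8 kHz, folds to fs − 26 kHz = 23.6 kHz.
36.5 kHz > fs/2 = 24.8 kHz, folds to fs − 36.5 kHz = 13.1 kHz.
75.6 kHz mod fs = 26 kHz.
26 kHz > fs/2 = 24.8 kHz, folds to fs − 26 kHz = 23.6 kHz.
26 kHz and 75.6 kHz both map to 23.6 kHz.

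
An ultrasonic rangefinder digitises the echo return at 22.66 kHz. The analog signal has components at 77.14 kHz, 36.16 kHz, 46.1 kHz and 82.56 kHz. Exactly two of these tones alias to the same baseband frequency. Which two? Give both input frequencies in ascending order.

fs/2 = 11.33 kHz.
77.14 kHz mod fs = 9.16 kHz.
9.16 kHz ≤ fs/2 = 11.33 kHz, appears at 9.16 kHz.
36.16 kHz mod fs = 13.5 kHz.
13.5 kHz > fs/2 = 11.33 kHz, folds to fs − 13.5 kHz = 9.16 kHz.
46.1 kHz mod fs = 0.78 kHz.
0.78 kHz ≤ fs/2 = 11.33 kHz, appears at 0.78 kHz.
82.56 kHz mod fs = 14.58 kHz.
14.58 kHz > fs/2 = 11.33 kHz, folds to fs − 14.58 kHz = 8.08 kHz.
36.16 kHz and 77.14 kHz both map to 9.16 kHz.

36.16 kHz, 77.14 kHz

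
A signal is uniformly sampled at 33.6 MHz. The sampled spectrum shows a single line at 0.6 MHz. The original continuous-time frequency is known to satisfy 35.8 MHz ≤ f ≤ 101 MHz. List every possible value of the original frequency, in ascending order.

Frequencies that alias to 0.6 MHz are k·fs ± 0.6 MHz for integer k ≥ 0.
k=0: 0.6 MHz.
k=1: 33 MHz, 34.2 MHz.
k=2: 66.6 MHz, 67.8 MHz.
k=3: 100.2 MHz, 101.4 MHz.
k=4: 133.8 MHz, 135 MHz.
Within [35.8 MHz, 101 MHz]: 66.6 MHz, 67.8 MHz, 100.2 MHz.

66.6 MHz, 67.8 MHz, 100.2 MHz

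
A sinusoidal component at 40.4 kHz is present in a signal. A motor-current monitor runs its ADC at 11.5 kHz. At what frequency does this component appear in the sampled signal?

5.6 kHz

40.4 kHz mod fs = 5.9 kHz.
5.9 kHz > fs/2 = 5.75 kHz, folds to fs − 5.9 kHz = 5.6 kHz.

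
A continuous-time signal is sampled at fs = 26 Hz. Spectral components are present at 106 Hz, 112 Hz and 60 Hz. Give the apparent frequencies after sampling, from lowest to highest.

fs/2 = 13 Hz.
106 Hz mod fs = 2 Hz.
2 Hz ≤ fs/2 = 13 Hz, appears at 2 Hz.
112 Hz mod fs = 8 Hz.
8 Hz ≤ fs/2 = 13 Hz, appears at 8 Hz.
60 Hz mod fs = 8 Hz.
8 Hz ≤ fs/2 = 13 Hz, appears at 8 Hz.
Distinct values: {2 Hz, 8 Hz}.

2 Hz, 8 Hz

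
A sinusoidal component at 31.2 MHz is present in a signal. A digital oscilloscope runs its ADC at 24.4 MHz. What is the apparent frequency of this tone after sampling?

31.2 MHz mod fs = 6.8 MHz.
6.8 MHz ≤ fs/2 = 12.2 MHz, appears at 6.8 MHz.

6.8 MHz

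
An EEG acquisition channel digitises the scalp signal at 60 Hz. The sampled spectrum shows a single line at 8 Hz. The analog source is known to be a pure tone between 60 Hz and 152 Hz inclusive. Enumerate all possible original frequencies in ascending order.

68 Hz, 112 Hz, 128 Hz

Frequencies that alias to 8 Hz are k·fs ± 8 Hz for integer k ≥ 0.
k=0: 8 Hz.
k=1: 52 Hz, 68 Hz.
k=2: 112 Hz, 128 Hz.
k=3: 172 Hz, 188 Hz.
Within [60 Hz, 152 Hz]: 68 Hz, 112 Hz, 128 Hz.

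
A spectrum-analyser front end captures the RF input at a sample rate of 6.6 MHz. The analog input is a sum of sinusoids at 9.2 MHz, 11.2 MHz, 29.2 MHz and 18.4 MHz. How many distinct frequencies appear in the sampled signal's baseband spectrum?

fs/2 = 3.3 MHz.
9.2 MHz mod fs = 2.6 MHz.
2.6 MHz ≤ fs/2 = 3.3 MHz, appears at 2.6 MHz.
11.2 MHz mod fs = 4.6 MHz.
4.6 MHz > fs/2 = 3.3 MHz, folds to fs − 4.6 MHz = 2 MHz.
29.2 MHz mod fs = 2.8 MHz.
2.8 MHz ≤ fs/2 = 3.3 MHz, appears at 2.8 MHz.
18.4 MHz mod fs = 5.2 MHz.
5.2 MHz > fs/2 = 3.3 MHz, folds to fs − 5.2 MHz = 1.4 MHz.
Distinct values: {1.4 MHz, 2 MHz, 2.6 MHz, 2.8 MHz} → 4.

4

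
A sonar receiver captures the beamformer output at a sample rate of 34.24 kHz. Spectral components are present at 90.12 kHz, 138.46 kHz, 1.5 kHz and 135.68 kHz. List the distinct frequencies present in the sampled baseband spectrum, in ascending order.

fs/2 = 17.12 kHz.
90.12 kHz mod fs = 21.64 kHz.
21.64 kHz > fs/2 = 17.12 kHz, folds to fs − 21.64 kHz = 12.6 kHz.
138.46 kHz mod fs = 1.5 kHz.
1.5 kHz ≤ fs/2 = 17.12 kHz, appears at 1.5 kHz.
1.5 kHz ≤ fs/2 = 17.12 kHz, passes unchanged.
135.68 kHz mod fs = 32.96 kHz.
32.96 kHz > fs/2 = 17.12 kHz, folds to fs − 32.96 kHz = 1.28 kHz.
Distinct values: {1.28 kHz, 1.5 kHz, 12.6 kHz}.

1.28 kHz, 1.5 kHz, 12.6 kHz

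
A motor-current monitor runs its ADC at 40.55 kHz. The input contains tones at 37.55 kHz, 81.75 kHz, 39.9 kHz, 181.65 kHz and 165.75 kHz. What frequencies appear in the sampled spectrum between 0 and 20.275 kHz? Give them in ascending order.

fs/2 = 20.275 kHz.
37.55 kHz > fs/2 = 20.275 kHz, folds to fs − 37.55 kHz = 3 kHz.
81.75 kHz mod fs = 0.65 kHz.
0.65 kHz ≤ fs/2 = 20.275 kHz, appears at 0.65 kHz.
39.9 kHz > fs/2 = 20.275 kHz, folds to fs − 39.9 kHz = 0.65 kHz.
181.65 kHz mod fs = 19.45 kHz.
19.45 kHz ≤ fs/2 = 20.275 kHz, appears at 19.45 kHz.
165.75 kHz mod fs = 3.55 kHz.
3.55 kHz ≤ fs/2 = 20.275 kHz, appears at 3.55 kHz.
Distinct values: {0.65 kHz, 3 kHz, 3.55 kHz, 19.45 kHz}.

0.65 kHz, 3 kHz, 3.55 kHz, 19.45 kHz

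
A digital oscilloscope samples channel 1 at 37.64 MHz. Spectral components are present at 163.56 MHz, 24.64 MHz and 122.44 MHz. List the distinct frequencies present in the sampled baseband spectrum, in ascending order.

9.52 MHz, 13 MHz

fs/2 = 18.82 MHz.
163.56 MHz mod fs = 13 MHz.
13 MHz ≤ fs/2 = 18.82 MHz, appears at 13 MHz.
24.64 MHz > fs/2 = 18.82 MHz, folds to fs − 24.64 MHz = 13 MHz.
122.44 MHz mod fs = 9.52 MHz.
9.52 MHz ≤ fs/2 = 18.82 MHz, appears at 9.52 MHz.
Distinct values: {9.52 MHz, 13 MHz}.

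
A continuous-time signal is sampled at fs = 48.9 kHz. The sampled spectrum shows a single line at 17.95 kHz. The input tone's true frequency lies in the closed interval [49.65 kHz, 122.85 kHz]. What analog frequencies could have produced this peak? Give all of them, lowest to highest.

Frequencies that alias to 17.95 kHz are k·fs ± 17.95 kHz for integer k ≥ 0.
k=0: 17.95 kHz.
k=1: 30.95 kHz, 66.85 kHz.
k=2: 79.85 kHz, 115.75 kHz.
k=3: 128.75 kHz, 164.65 kHz.
Within [49.65 kHz, 122.85 kHz]: 66.85 kHz, 79.85 kHz, 115.75 kHz.

66.85 kHz, 79.85 kHz, 115.75 kHz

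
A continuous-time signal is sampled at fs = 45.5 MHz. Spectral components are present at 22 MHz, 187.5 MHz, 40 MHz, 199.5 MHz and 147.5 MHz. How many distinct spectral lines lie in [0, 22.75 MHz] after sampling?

4

fs/2 = 22.75 MHz.
22 MHz ≤ fs/2 = 22.75 MHz, passes unchanged.
187.5 MHz mod fs = 5.5 MHz.
5.5 MHz ≤ fs/2 = 22.75 MHz, appears at 5.5 MHz.
40 MHz > fs/2 = 22.75 MHz, folds to fs − 40 MHz = 5.5 MHz.
199.5 MHz mod fs = 17.5 MHz.
17.5 MHz ≤ fs/2 = 22.75 MHz, appears at 17.5 MHz.
147.5 MHz mod fs = 11 MHz.
11 MHz ≤ fs/2 = 22.75 MHz, appears at 11 MHz.
Distinct values: {5.5 MHz, 11 MHz, 17.5 MHz, 22 MHz} → 4.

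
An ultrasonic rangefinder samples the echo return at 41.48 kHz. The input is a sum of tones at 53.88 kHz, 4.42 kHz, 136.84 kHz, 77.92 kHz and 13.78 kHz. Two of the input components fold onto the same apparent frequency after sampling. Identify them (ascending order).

53.88 kHz, 136.84 kHz

fs/2 = 20.74 kHz.
53.88 kHz mod fs = 12.4 kHz.
12.4 kHz ≤ fs/2 = 20.74 kHz, appears at 12.4 kHz.
4.42 kHz ≤ fs/2 = 20.74 kHz, passes unchanged.
136.84 kHz mod fs = 12.4 kHz.
12.4 kHz ≤ fs/2 = 20.74 kHz, appears at 12.4 kHz.
77.92 kHz mod fs = 36.44 kHz.
36.44 kHz > fs/2 = 20.74 kHz, folds to fs − 36.44 kHz = 5.04 kHz.
13.78 kHz ≤ fs/2 = 20.74 kHz, passes unchanged.
53.88 kHz and 136.84 kHz both map to 12.4 kHz.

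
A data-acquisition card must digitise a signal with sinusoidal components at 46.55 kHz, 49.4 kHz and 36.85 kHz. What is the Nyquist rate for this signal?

Highest-frequency component: 49.4 kHz.
Nyquist rate = 2 × 49.4 kHz = 98.8 kHz.

98.8 kHz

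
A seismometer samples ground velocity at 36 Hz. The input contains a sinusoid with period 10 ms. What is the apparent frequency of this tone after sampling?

T = 10 ms → f = 1/T = 100 Hz.
100 Hz mod fs = 28 Hz.
28 Hz > fs/2 = 18 Hz, folds to fs − 28 Hz = 8 Hz.

8 Hz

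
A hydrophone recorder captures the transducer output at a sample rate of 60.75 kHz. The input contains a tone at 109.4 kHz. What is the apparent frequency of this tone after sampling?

109.4 kHz mod fs = 48.65 kHz.
48.65 kHz > fs/2 = 30.375 kHz, folds to fs − 48.65 kHz = 12.1 kHz.

12.1 kHz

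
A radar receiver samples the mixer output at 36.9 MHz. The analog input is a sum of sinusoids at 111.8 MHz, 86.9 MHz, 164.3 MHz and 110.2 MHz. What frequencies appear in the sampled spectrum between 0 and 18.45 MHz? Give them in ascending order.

fs/2 = 18.45 MHz.
111.8 MHz mod fs = 1.1 MHz.
1.1 MHz ≤ fs/2 = 18.45 MHz, appears at 1.1 MHz.
86.9 MHz mod fs = 13.1 MHz.
13.1 MHz ≤ fs/2 = 18.45 MHz, appears at 13.1 MHz.
164.3 MHz mod fs = 16.7 MHz.
16.7 MHz ≤ fs/2 = 18.45 MHz, appears at 16.7 MHz.
110.2 MHz mod fs = 36.4 MHz.
36.4 MHz > fs/2 = 18.45 MHz, folds to fs − 36.4 MHz = 0.5 MHz.
Distinct values: {0.5 MHz, 1.1 MHz, 13.1 MHz, 16.7 MHz}.

0.5 MHz, 1.1 MHz, 13.1 MHz, 16.7 MHz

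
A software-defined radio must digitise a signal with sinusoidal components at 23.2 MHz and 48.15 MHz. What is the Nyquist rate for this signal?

96.3 MHz

Highest-frequency component: 48.15 MHz.
Nyquist rate = 2 × 48.15 MHz = 96.3 MHz.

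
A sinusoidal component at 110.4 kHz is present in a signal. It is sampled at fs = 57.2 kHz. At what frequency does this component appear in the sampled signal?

4 kHz

110.4 kHz mod fs = 53.2 kHz.
53.2 kHz > fs/2 = 28.6 kHz, folds to fs − 53.2 kHz = 4 kHz.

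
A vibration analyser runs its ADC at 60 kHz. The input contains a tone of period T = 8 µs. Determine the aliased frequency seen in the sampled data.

T = 8 µs → f = 1/T = 125 kHz.
125 kHz mod fs = 5 kHz.
5 kHz ≤ fs/2 = 30 kHz, appears at 5 kHz.

5 kHz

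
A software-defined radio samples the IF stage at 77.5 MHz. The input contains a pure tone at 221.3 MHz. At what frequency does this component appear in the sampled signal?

221.3 MHz mod fs = 66.3 MHz.
66.3 MHz > fs/2 = 38.75 MHz, folds to fs − 66.3 MHz = 11.2 MHz.

11.2 MHz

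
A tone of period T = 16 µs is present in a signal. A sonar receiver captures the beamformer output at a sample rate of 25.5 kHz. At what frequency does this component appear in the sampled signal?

T = 16 µs → f = 1/T = 62.5 kHz.
62.5 kHz mod fs = 11.5 kHz.
11.5 kHz ≤ fs/2 = 12.75 kHz, appears at 11.5 kHz.

11.5 kHz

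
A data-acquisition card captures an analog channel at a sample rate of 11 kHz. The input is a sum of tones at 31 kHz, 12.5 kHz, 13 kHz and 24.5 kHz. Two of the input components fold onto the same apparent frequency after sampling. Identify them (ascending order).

fs/2 = 5.5 kHz.
31 kHz mod fs = 9 kHz.
9 kHz > fs/2 = 5.5 kHz, folds to fs − 9 kHz = 2 kHz.
12.5 kHz mod fs = 1.5 kHz.
1.5 kHz ≤ fs/2 = 5.5 kHz, appears at 1.5 kHz.
13 kHz mod fs = 2 kHz.
2 kHz ≤ fs/2 = 5.5 kHz, appears at 2 kHz.
24.5 kHz mod fs = 2.5 kHz.
2.5 kHz ≤ fs/2 = 5.5 kHz, appears at 2.5 kHz.
13 kHz and 31 kHz both map to 2 kHz.

13 kHz, 31 kHz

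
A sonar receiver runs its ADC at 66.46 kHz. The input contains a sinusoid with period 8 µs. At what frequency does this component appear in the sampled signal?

7.92 kHz

T = 8 µs → f = 1/T = 125 kHz.
125 kHz mod fs = 58.54 kHz.
58.54 kHz > fs/2 = 33.23 kHz, folds to fs − 58.54 kHz = 7.92 kHz.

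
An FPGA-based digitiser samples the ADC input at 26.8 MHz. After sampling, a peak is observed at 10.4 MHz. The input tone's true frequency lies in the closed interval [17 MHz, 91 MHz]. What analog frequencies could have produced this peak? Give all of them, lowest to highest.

Frequencies that alias to 10.4 MHz are k·fs ± 10.4 MHz for integer k ≥ 0.
k=0: 10.4 MHz.
k=1: 16.4 MHz, 37.2 MHz.
k=2: 43.2 MHz, 64 MHz.
k=3: 70 MHz, 90.8 MHz.
k=4: 96.8 MHz, 117.6 MHz.
Within [17 MHz, 91 MHz]: 37.2 MHz, 43.2 MHz, 64 MHz, 70 MHz, 90.8 MHz.

37.2 MHz, 43.2 MHz, 64 MHz, 70 MHz, 90.8 MHz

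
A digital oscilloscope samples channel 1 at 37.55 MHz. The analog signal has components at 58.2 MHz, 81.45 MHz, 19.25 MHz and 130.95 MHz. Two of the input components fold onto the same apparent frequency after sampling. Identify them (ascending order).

19.25 MHz, 130.95 MHz

fs/2 = 18.775 MHz.
58.2 MHz mod fs = 20.65 MHz.
20.65 MHz > fs/2 = 18.775 MHz, folds to fs − 20.65 MHz = 16.9 MHz.
81.45 MHz mod fs = 6.35 MHz.
6.35 MHz ≤ fs/2 = 18.775 MHz, appears at 6.35 MHz.
19.25 MHz > fs/2 = 18.775 MHz, folds to fs − 19.25 MHz = 18.3 MHz.
130.95 MHz mod fs = 18.3 MHz.
18.3 MHz ≤ fs/2 = 18.775 MHz, appears at 18.3 MHz.
19.25 MHz and 130.95 MHz both map to 18.3 MHz.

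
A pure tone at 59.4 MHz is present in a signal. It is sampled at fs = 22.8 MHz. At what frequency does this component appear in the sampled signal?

59.4 MHz mod fs = 13.8 MHz.
13.8 MHz > fs/2 = 11.4 MHz, folds to fs − 13.8 MHz = 9 MHz.

9 MHz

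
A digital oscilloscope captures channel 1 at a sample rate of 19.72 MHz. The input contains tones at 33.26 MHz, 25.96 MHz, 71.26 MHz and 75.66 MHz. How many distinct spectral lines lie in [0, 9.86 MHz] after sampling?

fs/2 = 9.86 MHz.
33.26 MHz mod fs = 13.54 MHz.
13.54 MHz > fs/2 = 9.86 MHz, folds to fs − 13.54 MHz = 6.18 MHz.
25.96 MHz mod fs = 6.24 MHz.
6.24 MHz ≤ fs/2 = 9.86 MHz, appears at 6.24 MHz.
71.26 MHz mod fs = 12.1 MHz.
12.1 MHz > fs/2 = 9.86 MHz, folds to fs − 12.1 MHz = 7.62 MHz.
75.66 MHz mod fs = 16.5 MHz.
16.5 MHz > fs/2 = 9.86 MHz, folds to fs − 16.5 MHz = 3.22 MHz.
Distinct values: {3.22 MHz, 6.18 MHz, 6.24 MHz, 7.62 MHz} → 4.

4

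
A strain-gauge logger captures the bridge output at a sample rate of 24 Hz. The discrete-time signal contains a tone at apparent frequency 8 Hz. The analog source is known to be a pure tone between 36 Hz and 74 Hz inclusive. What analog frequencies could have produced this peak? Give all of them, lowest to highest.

Frequencies that alias to 8 Hz are k·fs ± 8 Hz for integer k ≥ 0.
k=0: 8 Hz.
k=1: 16 Hz, 32 Hz.
k=2: 40 Hz, 56 Hz.
k=3: 64 Hz, 80 Hz.
k=4: 88 Hz, 104 Hz.
Within [36 Hz, 74 Hz]: 40 Hz, 56 Hz, 64 Hz.

40 Hz, 56 Hz, 64 Hz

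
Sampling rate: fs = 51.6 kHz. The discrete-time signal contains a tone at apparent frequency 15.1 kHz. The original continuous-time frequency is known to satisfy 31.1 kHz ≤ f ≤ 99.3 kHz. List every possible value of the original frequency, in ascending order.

Frequencies that alias to 15.1 kHz are k·fs ± 15.1 kHz for integer k ≥ 0.
k=0: 15.1 kHz.
k=1: 36.5 kHz, 66.7 kHz.
k=2: 88.1 kHz, 118.3 kHz.
k=3: 139.7 kHz, 169.9 kHz.
Within [31.1 kHz, 99.3 kHz]: 36.5 kHz, 66.7 kHz, 88.1 kHz.

36.5 kHz, 66.7 kHz, 88.1 kHz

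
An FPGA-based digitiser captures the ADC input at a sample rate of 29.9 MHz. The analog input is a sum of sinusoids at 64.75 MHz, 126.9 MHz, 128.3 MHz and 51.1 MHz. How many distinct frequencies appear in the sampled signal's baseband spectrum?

3

fs/2 = 14.95 MHz.
64.75 MHz mod fs = 4.95 MHz.
4.95 MHz ≤ fs/2 = 14.95 MHz, appears at 4.95 MHz.
126.9 MHz mod fs = 7.3 MHz.
7.3 MHz ≤ fs/2 = 14.95 MHz, appears at 7.3 MHz.
128.3 MHz mod fs = 8.7 MHz.
8.7 MHz ≤ fs/2 = 14.95 MHz, appears at 8.7 MHz.
51.1 MHz mod fs = 21.2 MHz.
21.2 MHz > fs/2 = 14.95 MHz, folds to fs − 21.2 MHz = 8.7 MHz.
Distinct values: {4.95 MHz, 7.3 MHz, 8.7 MHz} → 3.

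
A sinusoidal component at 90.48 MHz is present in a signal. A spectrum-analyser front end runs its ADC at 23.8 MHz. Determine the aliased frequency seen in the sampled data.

90.48 MHz mod fs = 19.08 MHz.
19.08 MHz > fs/2 = 11.9 MHz, folds to fs − 19.08 MHz = 4.72 MHz.

4.72 MHz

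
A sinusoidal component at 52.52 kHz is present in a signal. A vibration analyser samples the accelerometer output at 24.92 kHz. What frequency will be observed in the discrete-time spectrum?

52.52 kHz mod fs = 2.68 kHz.
2.68 kHz ≤ fs/2 = 12.46 kHz, appears at 2.68 kHz.

2.68 kHz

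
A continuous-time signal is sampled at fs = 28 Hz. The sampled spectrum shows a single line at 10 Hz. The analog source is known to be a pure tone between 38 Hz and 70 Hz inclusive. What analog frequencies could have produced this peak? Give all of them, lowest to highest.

38 Hz, 46 Hz, 66 Hz

Frequencies that alias to 10 Hz are k·fs ± 10 Hz for integer k ≥ 0.
k=0: 10 Hz.
k=1: 18 Hz, 38 Hz.
k=2: 46 Hz, 66 Hz.
k=3: 74 Hz, 94 Hz.
Within [38 Hz, 70 Hz]: 38 Hz, 46 Hz, 66 Hz.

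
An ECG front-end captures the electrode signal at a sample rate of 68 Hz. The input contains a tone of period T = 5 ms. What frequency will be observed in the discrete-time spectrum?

T = 5 ms → f = 1/T = 200 Hz.
200 Hz mod fs = 64 Hz.
64 Hz > fs/2 = 34 Hz, folds to fs − 64 Hz = 4 Hz.

4 Hz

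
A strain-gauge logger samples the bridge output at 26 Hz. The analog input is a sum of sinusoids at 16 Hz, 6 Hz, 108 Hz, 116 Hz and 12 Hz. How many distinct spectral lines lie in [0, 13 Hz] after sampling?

fs/2 = 13 Hz.
16 Hz > fs/2 = 13 Hz, folds to fs − 16 Hz = 10 Hz.
6 Hz ≤ fs/2 = 13 Hz, passes unchanged.
108 Hz mod fs = 4 Hz.
4 Hz ≤ fs/2 = 13 Hz, appears at 4 Hz.
116 Hz mod fs = 12 Hz.
12 Hz ≤ fs/2 = 13 Hz, appears at 12 Hz.
12 Hz ≤ fs/2 = 13 Hz, passes unchanged.
Distinct values: {4 Hz, 6 Hz, 10 Hz, 12 Hz} → 4.

4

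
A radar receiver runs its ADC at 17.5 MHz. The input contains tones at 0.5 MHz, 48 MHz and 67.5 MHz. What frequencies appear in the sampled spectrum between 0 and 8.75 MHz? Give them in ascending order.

0.5 MHz, 2.5 MHz, 4.5 MHz

fs/2 = 8.75 MHz.
0.5 MHz ≤ fs/2 = 8.75 MHz, passes unchanged.
48 MHz mod fs = 13 MHz.
13 MHz > fs/2 = 8.75 MHz, folds to fs − 13 MHz = 4.5 MHz.
67.5 MHz mod fs = 15 MHz.
15 MHz > fs/2 = 8.75 MHz, folds to fs − 15 MHz = 2.5 MHz.
Distinct values: {0.5 MHz, 2.5 MHz, 4.5 MHz}.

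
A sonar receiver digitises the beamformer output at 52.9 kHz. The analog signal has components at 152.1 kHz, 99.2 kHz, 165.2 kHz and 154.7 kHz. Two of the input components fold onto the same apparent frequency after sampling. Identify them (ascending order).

99.2 kHz, 152.1 kHz

fs/2 = 26.45 kHz.
152.1 kHz mod fs = 46.3 kHz.
46.3 kHz > fs/2 = 26.45 kHz, folds to fs − 46.3 kHz = 6.6 kHz.
99.2 kHz mod fs = 46.3 kHz.
46.3 kHz > fs/2 = 26.45 kHz, folds to fs − 46.3 kHz = 6.6 kHz.
165.2 kHz mod fs = 6.5 kHz.
6.5 kHz ≤ fs/2 = 26.45 kHz, appears at 6.5 kHz.
154.7 kHz mod fs = 48.9 kHz.
48.9 kHz > fs/2 = 26.45 kHz, folds to fs − 48.9 kHz = 4 kHz.
99.2 kHz and 152.1 kHz both map to 6.6 kHz.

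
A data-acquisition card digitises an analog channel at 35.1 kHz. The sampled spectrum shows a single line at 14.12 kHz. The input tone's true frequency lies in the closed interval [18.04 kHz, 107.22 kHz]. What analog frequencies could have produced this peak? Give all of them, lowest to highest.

20.98 kHz, 49.22 kHz, 56.08 kHz, 84.32 kHz, 91.18 kHz

Frequencies that alias to 14.12 kHz are k·fs ± 14.12 kHz for integer k ≥ 0.
k=0: 14.12 kHz.
k=1: 20.98 kHz, 49.22 kHz.
k=2: 56.08 kHz, 84.32 kHz.
k=3: 91.18 kHz, 119.42 kHz.
k=4: 126.28 kHz, 154.52 kHz.
Within [18.04 kHz, 107.22 kHz]: 20.98 kHz, 49.22 kHz, 56.08 kHz, 84.32 kHz, 91.18 kHz.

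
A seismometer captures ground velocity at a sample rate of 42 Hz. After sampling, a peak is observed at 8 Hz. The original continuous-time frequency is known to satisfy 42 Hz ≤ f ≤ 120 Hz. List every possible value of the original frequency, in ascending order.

Frequencies that alias to 8 Hz are k·fs ± 8 Hz for integer k ≥ 0.
k=0: 8 Hz.
k=1: 34 Hz, 50 Hz.
k=2: 76 Hz, 92 Hz.
k=3: 118 Hz, 134 Hz.
k=4: 160 Hz, 176 Hz.
Within [42 Hz, 120 Hz]: 50 Hz, 76 Hz, 92 Hz, 118 Hz.

50 Hz, 76 Hz, 92 Hz, 118 Hz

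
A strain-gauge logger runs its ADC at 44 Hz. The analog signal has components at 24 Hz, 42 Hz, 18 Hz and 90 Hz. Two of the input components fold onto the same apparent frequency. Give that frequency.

fs/2 = 22 Hz.
24 Hz > fs/2 = 22 Hz, folds to fs − 24 Hz = 20 Hz.
42 Hz > fs/2 = 22 Hz, folds to fs − 42 Hz = 2 Hz.
18 Hz ≤ fs/2 = 22 Hz, passes unchanged.
90 Hz mod fs = 2 Hz.
2 Hz ≤ fs/2 = 22 Hz, appears at 2 Hz.
42 Hz and 90 Hz both map to 2 Hz.

2 Hz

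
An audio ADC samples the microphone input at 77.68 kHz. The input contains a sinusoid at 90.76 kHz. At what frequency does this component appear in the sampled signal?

90.76 kHz mod fs = 13.08 kHz.
13.08 kHz ≤ fs/2 = 38.84 kHz, appears at 13.08 kHz.

13.08 kHz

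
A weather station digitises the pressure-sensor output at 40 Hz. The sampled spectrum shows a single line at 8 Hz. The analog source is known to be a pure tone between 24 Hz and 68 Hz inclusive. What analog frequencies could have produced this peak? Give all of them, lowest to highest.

32 Hz, 48 Hz

Frequencies that alias to 8 Hz are k·fs ± 8 Hz for integer k ≥ 0.
k=0: 8 Hz.
k=1: 32 Hz, 48 Hz.
k=2: 72 Hz, 88 Hz.
Within [24 Hz, 68 Hz]: 32 Hz, 48 Hz.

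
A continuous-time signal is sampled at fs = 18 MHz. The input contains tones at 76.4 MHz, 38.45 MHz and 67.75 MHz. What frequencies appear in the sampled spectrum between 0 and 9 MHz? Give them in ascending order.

2.45 MHz, 4.25 MHz, 4.4 MHz

fs/2 = 9 MHz.
76.4 MHz mod fs = 4.4 MHz.
4.4 MHz ≤ fs/2 = 9 MHz, appears at 4.4 MHz.
38.45 MHz mod fs = 2.45 MHz.
2.45 MHz ≤ fs/2 = 9 MHz, appears at 2.45 MHz.
67.75 MHz mod fs = 13.75 MHz.
13.75 MHz > fs/2 = 9 MHz, folds to fs − 13.75 MHz = 4.25 MHz.
Distinct values: {2.45 MHz, 4.25 MHz, 4.4 MHz}.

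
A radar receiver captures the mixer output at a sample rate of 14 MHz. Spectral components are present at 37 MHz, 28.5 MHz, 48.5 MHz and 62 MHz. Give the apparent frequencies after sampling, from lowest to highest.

0.5 MHz, 5 MHz, 6 MHz, 6.5 MHz

fs/2 = 7 MHz.
37 MHz mod fs = 9 MHz.
9 MHz > fs/2 = 7 MHz, folds to fs − 9 MHz = 5 MHz.
28.5 MHz mod fs = 0.5 MHz.
0.5 MHz ≤ fs/2 = 7 MHz, appears at 0.5 MHz.
48.5 MHz mod fs = 6.5 MHz.
6.5 MHz ≤ fs/2 = 7 MHz, appears at 6.5 MHz.
62 MHz mod fs = 6 MHz.
6 MHz ≤ fs/2 = 7 MHz, appears at 6 MHz.
Distinct values: {0.5 MHz, 5 MHz, 6 MHz, 6.5 MHz}.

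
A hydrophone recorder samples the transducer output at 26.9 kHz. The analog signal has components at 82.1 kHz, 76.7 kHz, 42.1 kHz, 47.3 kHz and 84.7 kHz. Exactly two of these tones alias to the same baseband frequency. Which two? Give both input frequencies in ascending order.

fs/2 = 13.45 kHz.
82.1 kHz mod fs = 1.4 kHz.
1.4 kHz ≤ fs/2 = 13.45 kHz, appears at 1.4 kHz.
76.7 kHz mod fs = 22.9 kHz.
22.9 kHz > fs/2 = 13.45 kHz, folds to fs − 22.9 kHz = 4 kHz.
42.1 kHz mod fs = 15.2 kHz.
15.2 kHz > fs/2 = 13.45 kHz, folds to fs − 15.2 kHz = 11.7 kHz.
47.3 kHz mod fs = 20.4 kHz.
20.4 kHz > fs/2 = 13.45 kHz, folds to fs − 20.4 kHz = 6.5 kHz.
84.7 kHz mod fs = 4 kHz.
4 kHz ≤ fs/2 = 13.45 kHz, appears at 4 kHz.
76.7 kHz and 84.7 kHz both map to 4 kHz.

76.7 kHz, 84.7 kHz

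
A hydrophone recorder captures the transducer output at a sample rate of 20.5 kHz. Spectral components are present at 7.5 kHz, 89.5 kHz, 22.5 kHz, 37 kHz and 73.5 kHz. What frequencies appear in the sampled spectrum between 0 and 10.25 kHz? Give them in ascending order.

fs/2 = 10.25 kHz.
7.5 kHz ≤ fs/2 = 10.25 kHz, passes unchanged.
89.5 kHz mod fs = 7.5 kHz.
7.5 kHz ≤ fs/2 = 10.25 kHz, appears at 7.5 kHz.
22.5 kHz mod fs = 2 kHz.
2 kHz ≤ fs/2 = 10.25 kHz, appears at 2 kHz.
37 kHz mod fs = 16.5 kHz.
16.5 kHz > fs/2 = 10.25 kHz, folds to fs − 16.5 kHz = 4 kHz.
73.5 kHz mod fs = 12 kHz.
12 kHz > fs/2 = 10.25 kHz, folds to fs − 12 kHz = 8.5 kHz.
Distinct values: {2 kHz, 4 kHz, 7.5 kHz, 8.5 kHz}.

2 kHz, 4 kHz, 7.5 kHz, 8.5 kHz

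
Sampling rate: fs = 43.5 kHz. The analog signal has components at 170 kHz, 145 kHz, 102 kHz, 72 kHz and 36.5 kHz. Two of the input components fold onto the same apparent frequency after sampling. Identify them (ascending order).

fs/2 = 21.75 kHz.
170 kHz mod fs = 39.5 kHz.
39.5 kHz > fs/2 = 21.75 kHz, folds to fs − 39.5 kHz = 4 kHz.
145 kHz mod fs = 14.5 kHz.
14.5 kHz ≤ fs/2 = 21.75 kHz, appears at 14.5 kHz.
102 kHz mod fs = 15 kHz.
15 kHz ≤ fs/2 = 21.75 kHz, appears at 15 kHz.
72 kHz mod fs = 28.5 kHz.
28.5 kHz > fs/2 = 21.75 kHz, folds to fs − 28.5 kHz = 15 kHz.
36.5 kHz > fs/2 = 21.75 kHz, folds to fs − 36.5 kHz = 7 kHz.
72 kHz and 102 kHz both map to 15 kHz.

72 kHz, 102 kHz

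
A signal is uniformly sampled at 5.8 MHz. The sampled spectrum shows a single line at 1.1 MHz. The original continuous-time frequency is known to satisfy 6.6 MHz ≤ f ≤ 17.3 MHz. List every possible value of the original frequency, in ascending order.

6.9 MHz, 10.5 MHz, 12.7 MHz, 16.3 MHz

Frequencies that alias to 1.1 MHz are k·fs ± 1.1 MHz for integer k ≥ 0.
k=0: 1.1 MHz.
k=1: 4.7 MHz, 6.9 MHz.
k=2: 10.5 MHz, 12.7 MHz.
k=3: 16.3 MHz, 18.5 MHz.
k=4: 22.1 MHz, 24.3 MHz.
Within [6.6 MHz, 17.3 MHz]: 6.9 MHz, 10.5 MHz, 12.7 MHz, 16.3 MHz.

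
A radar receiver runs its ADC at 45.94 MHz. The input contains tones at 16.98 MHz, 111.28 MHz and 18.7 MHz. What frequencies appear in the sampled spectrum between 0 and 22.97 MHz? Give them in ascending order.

fs/2 = 22.97 MHz.
16.98 MHz ≤ fs/2 = 22.97 MHz, passes unchanged.
111.28 MHz mod fs = 19.4 MHz.
19.4 MHz ≤ fs/2 = 22.97 MHz, appears at 19.4 MHz.
18.7 MHz ≤ fs/2 = 22.97 MHz, passes unchanged.
Distinct values: {16.98 MHz, 18.7 MHz, 19.4 MHz}.

16.98 MHz, 18.7 MHz, 19.4 MHz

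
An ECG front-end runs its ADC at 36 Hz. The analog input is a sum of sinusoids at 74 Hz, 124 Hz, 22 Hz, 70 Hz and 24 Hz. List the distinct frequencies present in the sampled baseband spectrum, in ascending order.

fs/2 = 18 Hz.
74 Hz mod fs = 2 Hz.
2 Hz ≤ fs/2 = 18 Hz, appears at 2 Hz.
124 Hz mod fs = 16 Hz.
16 Hz ≤ fs/2 = 18 Hz, appears at 16 Hz.
22 Hz > fs/2 = 18 Hz, folds to fs − 22 Hz = 14 Hz.
70 Hz mod fs = 34 Hz.
34 Hz > fs/2 = 18 Hz, folds to fs − 34 Hz = 2 Hz.
24 Hz > fs/2 = 18 Hz, folds to fs − 24 Hz = 12 Hz.
Distinct values: {2 Hz, 12 Hz, 14 Hz, 16 Hz}.

2 Hz, 12 Hz, 14 Hz, 16 Hz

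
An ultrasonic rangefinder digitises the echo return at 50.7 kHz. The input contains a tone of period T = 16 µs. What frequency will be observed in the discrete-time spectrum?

11.8 kHz

T = 16 µs → f = 1/T = 62.5 kHz.
62.5 kHz mod fs = 11.8 kHz.
11.8 kHz ≤ fs/2 = 25.35 kHz, appears at 11.8 kHz.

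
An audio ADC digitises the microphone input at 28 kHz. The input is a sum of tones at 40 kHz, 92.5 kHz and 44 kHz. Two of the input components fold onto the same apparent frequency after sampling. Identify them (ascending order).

fs/2 = 14 kHz.
40 kHz mod fs = 12 kHz.
12 kHz ≤ fs/2 = 14 kHz, appears at 12 kHz.
92.5 kHz mod fs = 8.5 kHz.
8.5 kHz ≤ fs/2 = 14 kHz, appears at 8.5 kHz.
44 kHz mod fs = 16 kHz.
16 kHz > fs/2 = 14 kHz, folds to fs − 16 kHz = 12 kHz.
40 kHz and 44 kHz both map to 12 kHz.

40 kHz, 44 kHz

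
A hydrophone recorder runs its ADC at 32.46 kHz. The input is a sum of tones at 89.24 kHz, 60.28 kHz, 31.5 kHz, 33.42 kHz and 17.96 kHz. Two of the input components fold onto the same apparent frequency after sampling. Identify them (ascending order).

31.5 kHz, 33.42 kHz

fs/2 = 16.23 kHz.
89.24 kHz mod fs = 24.32 kHz.
24.32 kHz > fs/2 = 16.23 kHz, folds to fs − 24.32 kHz = 8.14 kHz.
60.28 kHz mod fs = 27.82 kHz.
27.82 kHz > fs/2 = 16.23 kHz, folds to fs − 27.82 kHz = 4.64 kHz.
31.5 kHz > fs/2 = 16.23 kHz, folds to fs − 31.5 kHz = 0.96 kHz.
33.42 kHz mod fs = 0.96 kHz.
0.96 kHz ≤ fs/2 = 16.23 kHz, appears at 0.96 kHz.
17.96 kHz > fs/2 = 16.23 kHz, folds to fs − 17.96 kHz = 14.5 kHz.
31.5 kHz and 33.42 kHz both map to 0.96 kHz.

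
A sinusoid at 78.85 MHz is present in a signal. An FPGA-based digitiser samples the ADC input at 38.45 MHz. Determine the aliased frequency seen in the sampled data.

78.85 MHz mod fs = 1.95 MHz.
1.95 MHz ≤ fs/2 = 19.225 MHz, appears at 1.95 MHz.

1.95 MHz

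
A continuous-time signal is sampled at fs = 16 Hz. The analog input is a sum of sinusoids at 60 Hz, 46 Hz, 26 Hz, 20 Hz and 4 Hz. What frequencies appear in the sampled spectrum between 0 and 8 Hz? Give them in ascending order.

fs/2 = 8 Hz.
60 Hz mod fs = 12 Hz.
12 Hz > fs/2 = 8 Hz, folds to fs − 12 Hz = 4 Hz.
46 Hz mod fs = 14 Hz.
14 Hz > fs/2 = 8 Hz, folds to fs − 14 Hz = 2 Hz.
26 Hz mod fs = 10 Hz.
10 Hz > fs/2 = 8 Hz, folds to fs − 10 Hz = 6 Hz.
20 Hz mod fs = 4 Hz.
4 Hz ≤ fs/2 = 8 Hz, appears at 4 Hz.
4 Hz ≤ fs/2 = 8 Hz, passes unchanged.
Distinct values: {2 Hz, 4 Hz, 6 Hz}.

2 Hz, 4 Hz, 6 Hz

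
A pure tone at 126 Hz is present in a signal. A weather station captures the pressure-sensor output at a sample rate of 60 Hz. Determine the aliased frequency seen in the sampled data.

126 Hz mod fs = 6 Hz.
6 Hz ≤ fs/2 = 30 Hz, appears at 6 Hz.

6 Hz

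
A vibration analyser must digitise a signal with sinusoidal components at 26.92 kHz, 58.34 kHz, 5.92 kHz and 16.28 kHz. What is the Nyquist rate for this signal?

Highest-frequency component: 58.34 kHz.
Nyquist rate = 2 × 58.34 kHz = 116.68 kHz.

116.68 kHz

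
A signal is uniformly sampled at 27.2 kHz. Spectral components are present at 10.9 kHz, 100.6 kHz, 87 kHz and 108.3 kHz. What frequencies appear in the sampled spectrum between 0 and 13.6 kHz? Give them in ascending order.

fs/2 = 13.6 kHz.
10.9 kHz ≤ fs/2 = 13.6 kHz, passes unchanged.
100.6 kHz mod fs = 19 kHz.
19 kHz > fs/2 = 13.6 kHz, folds to fs − 19 kHz = 8.2 kHz.
87 kHz mod fs = 5.4 kHz.
5.4 kHz ≤ fs/2 = 13.6 kHz, appears at 5.4 kHz.
108.3 kHz mod fs = 26.7 kHz.
26.7 kHz > fs/2 = 13.6 kHz, folds to fs − 26.7 kHz = 0.5 kHz.
Distinct values: {0.5 kHz, 5.4 kHz, 8.2 kHz, 10.9 kHz}.

0.5 kHz, 5.4 kHz, 8.2 kHz, 10.9 kHz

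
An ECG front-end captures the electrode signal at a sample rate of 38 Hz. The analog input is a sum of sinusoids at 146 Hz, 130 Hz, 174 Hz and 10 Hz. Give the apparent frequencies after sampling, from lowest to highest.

6 Hz, 10 Hz, 16 Hz

fs/2 = 19 Hz.
146 Hz mod fs = 32 Hz.
32 Hz > fs/2 = 19 Hz, folds to fs − 32 Hz = 6 Hz.
130 Hz mod fs = 16 Hz.
16 Hz ≤ fs/2 = 19 Hz, appears at 16 Hz.
174 Hz mod fs = 22 Hz.
22 Hz > fs/2 = 19 Hz, folds to fs − 22 Hz = 16 Hz.
10 Hz ≤ fs/2 = 19 Hz, passes unchanged.
Distinct values: {6 Hz, 10 Hz, 16 Hz}.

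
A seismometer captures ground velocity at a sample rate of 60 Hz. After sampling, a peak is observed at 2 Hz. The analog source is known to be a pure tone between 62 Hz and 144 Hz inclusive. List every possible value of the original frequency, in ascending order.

Frequencies that alias to 2 Hz are k·fs ± 2 Hz for integer k ≥ 0.
k=0: 2 Hz.
k=1: 58 Hz, 62 Hz.
k=2: 118 Hz, 122 Hz.
k=3: 178 Hz, 182 Hz.
Within [62 Hz, 144 Hz]: 62 Hz, 118 Hz, 122 Hz.

62 Hz, 118 Hz, 122 Hz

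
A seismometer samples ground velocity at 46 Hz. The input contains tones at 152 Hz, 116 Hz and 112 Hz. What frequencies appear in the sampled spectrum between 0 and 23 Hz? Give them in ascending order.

14 Hz, 20 Hz, 22 Hz

fs/2 = 23 Hz.
152 Hz mod fs = 14 Hz.
14 Hz ≤ fs/2 = 23 Hz, appears at 14 Hz.
116 Hz mod fs = 24 Hz.
24 Hz > fs/2 = 23 Hz, folds to fs − 24 Hz = 22 Hz.
112 Hz mod fs = 20 Hz.
20 Hz ≤ fs/2 = 23 Hz, appears at 20 Hz.
Distinct values: {14 Hz, 20 Hz, 22 Hz}.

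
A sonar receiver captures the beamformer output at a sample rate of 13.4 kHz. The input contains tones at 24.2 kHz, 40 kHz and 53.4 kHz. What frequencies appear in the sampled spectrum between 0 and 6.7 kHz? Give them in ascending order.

fs/2 = 6.7 kHz.
24.2 kHz mod fs = 10.8 kHz.
10.8 kHz > fs/2 = 6.7 kHz, folds to fs − 10.8 kHz = 2.6 kHz.
40 kHz mod fs = 13.2 kHz.
13.2 kHz > fs/2 = 6.7 kHz, folds to fs − 13.2 kHz = 0.2 kHz.
53.4 kHz mod fs = 13.2 kHz.
13.2 kHz > fs/2 = 6.7 kHz, folds to fs − 13.2 kHz = 0.2 kHz.
Distinct values: {0.2 kHz, 2.6 kHz}.

0.2 kHz, 2.6 kHz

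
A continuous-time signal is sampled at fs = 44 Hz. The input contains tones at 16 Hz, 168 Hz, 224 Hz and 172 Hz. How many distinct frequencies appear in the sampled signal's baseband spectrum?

fs/2 = 22 Hz.
16 Hz ≤ fs/2 = 22 Hz, passes unchanged.
168 Hz mod fs = 36 Hz.
36 Hz > fs/2 = 22 Hz, folds to fs − 36 Hz = 8 Hz.
224 Hz mod fs = 4 Hz.
4 Hz ≤ fs/2 = 22 Hz, appears at 4 Hz.
172 Hz mod fs = 40 Hz.
40 Hz > fs/2 = 22 Hz, folds to fs − 40 Hz = 4 Hz.
Distinct values: {4 Hz, 8 Hz, 16 Hz} → 3.

3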